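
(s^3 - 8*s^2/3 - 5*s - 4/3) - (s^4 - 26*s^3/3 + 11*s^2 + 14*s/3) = -s^4 + 29*s^3/3 - 41*s^2/3 - 29*s/3 - 4/3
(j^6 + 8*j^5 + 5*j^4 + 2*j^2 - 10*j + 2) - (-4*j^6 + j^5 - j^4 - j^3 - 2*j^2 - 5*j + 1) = 5*j^6 + 7*j^5 + 6*j^4 + j^3 + 4*j^2 - 5*j + 1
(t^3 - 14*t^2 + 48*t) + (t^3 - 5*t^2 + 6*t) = 2*t^3 - 19*t^2 + 54*t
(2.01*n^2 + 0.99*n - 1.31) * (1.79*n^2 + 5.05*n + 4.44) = 3.5979*n^4 + 11.9226*n^3 + 11.579*n^2 - 2.2199*n - 5.8164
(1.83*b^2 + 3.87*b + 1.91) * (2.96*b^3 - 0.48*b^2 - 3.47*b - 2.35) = 5.4168*b^5 + 10.5768*b^4 - 2.5541*b^3 - 18.6462*b^2 - 15.7222*b - 4.4885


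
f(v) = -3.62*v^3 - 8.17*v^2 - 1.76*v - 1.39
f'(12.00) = -1761.68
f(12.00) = -7454.35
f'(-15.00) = -2200.16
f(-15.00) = 10404.26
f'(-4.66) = -161.45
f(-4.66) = 195.72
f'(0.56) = -14.32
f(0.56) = -5.57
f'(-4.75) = -169.17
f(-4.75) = 210.60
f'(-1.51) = -1.85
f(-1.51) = -4.90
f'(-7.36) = -469.78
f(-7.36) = 1012.25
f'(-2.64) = -34.31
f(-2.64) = 12.92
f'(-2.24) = -19.65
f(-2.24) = 2.25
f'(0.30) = -7.64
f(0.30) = -2.75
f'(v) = -10.86*v^2 - 16.34*v - 1.76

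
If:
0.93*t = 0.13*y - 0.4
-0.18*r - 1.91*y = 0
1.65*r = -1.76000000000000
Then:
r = -1.07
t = -0.42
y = 0.10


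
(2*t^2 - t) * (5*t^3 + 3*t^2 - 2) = 10*t^5 + t^4 - 3*t^3 - 4*t^2 + 2*t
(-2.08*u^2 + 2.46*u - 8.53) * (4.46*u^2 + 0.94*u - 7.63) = -9.2768*u^4 + 9.0164*u^3 - 19.861*u^2 - 26.788*u + 65.0839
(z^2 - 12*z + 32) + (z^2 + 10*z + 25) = 2*z^2 - 2*z + 57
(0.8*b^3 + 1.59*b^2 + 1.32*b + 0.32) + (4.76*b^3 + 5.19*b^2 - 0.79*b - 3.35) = 5.56*b^3 + 6.78*b^2 + 0.53*b - 3.03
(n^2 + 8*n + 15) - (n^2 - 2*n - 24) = 10*n + 39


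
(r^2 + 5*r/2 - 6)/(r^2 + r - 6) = (r^2 + 5*r/2 - 6)/(r^2 + r - 6)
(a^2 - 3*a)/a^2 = (a - 3)/a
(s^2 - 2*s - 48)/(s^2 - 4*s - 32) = (s + 6)/(s + 4)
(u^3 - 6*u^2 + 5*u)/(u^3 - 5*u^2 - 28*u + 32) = u*(u - 5)/(u^2 - 4*u - 32)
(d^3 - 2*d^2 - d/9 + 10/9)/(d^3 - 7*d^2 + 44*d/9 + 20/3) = (d - 1)/(d - 6)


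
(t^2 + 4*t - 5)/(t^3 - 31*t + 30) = (t + 5)/(t^2 + t - 30)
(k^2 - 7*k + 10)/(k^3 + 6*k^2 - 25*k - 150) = (k - 2)/(k^2 + 11*k + 30)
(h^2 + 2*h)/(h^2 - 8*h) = (h + 2)/(h - 8)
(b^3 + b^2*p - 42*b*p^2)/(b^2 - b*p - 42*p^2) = b*(-b^2 - b*p + 42*p^2)/(-b^2 + b*p + 42*p^2)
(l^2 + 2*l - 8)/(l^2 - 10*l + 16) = (l + 4)/(l - 8)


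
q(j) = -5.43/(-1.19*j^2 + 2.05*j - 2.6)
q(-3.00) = 0.28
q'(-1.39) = 0.48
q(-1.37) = 0.71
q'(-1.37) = 0.49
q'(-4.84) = 0.05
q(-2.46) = 0.37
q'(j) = -5.43*(2.38*j - 2.05)/(-1.19*j^2 + 2.05*j - 2.6)^2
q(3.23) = 0.65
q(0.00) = 2.09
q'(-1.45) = 0.46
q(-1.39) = 0.70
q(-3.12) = 0.26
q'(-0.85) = 0.82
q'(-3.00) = 0.13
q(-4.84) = 0.13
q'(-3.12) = 0.12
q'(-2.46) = 0.19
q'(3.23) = -0.43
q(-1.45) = 0.67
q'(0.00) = 1.65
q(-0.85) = 1.04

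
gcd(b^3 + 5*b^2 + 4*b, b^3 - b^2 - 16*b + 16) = b + 4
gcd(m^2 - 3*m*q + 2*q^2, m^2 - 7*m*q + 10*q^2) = -m + 2*q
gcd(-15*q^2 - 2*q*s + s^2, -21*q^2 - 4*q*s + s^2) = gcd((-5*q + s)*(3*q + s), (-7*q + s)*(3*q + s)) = 3*q + s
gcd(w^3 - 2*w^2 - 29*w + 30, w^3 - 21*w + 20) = w^2 + 4*w - 5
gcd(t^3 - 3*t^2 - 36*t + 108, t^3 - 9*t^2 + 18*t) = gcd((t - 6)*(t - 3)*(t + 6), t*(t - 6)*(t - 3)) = t^2 - 9*t + 18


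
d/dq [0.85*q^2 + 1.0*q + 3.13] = 1.7*q + 1.0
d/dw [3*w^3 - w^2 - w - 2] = 9*w^2 - 2*w - 1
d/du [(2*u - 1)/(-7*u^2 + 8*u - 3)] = 2*(7*u^2 - 7*u + 1)/(49*u^4 - 112*u^3 + 106*u^2 - 48*u + 9)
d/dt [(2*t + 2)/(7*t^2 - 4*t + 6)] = 2*(-7*t^2 - 14*t + 10)/(49*t^4 - 56*t^3 + 100*t^2 - 48*t + 36)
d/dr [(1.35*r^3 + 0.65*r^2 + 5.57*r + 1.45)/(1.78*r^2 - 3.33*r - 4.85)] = (2.403*r^4 - 8.991*r^3 - 31.7216*r^2 - 11.467*r - 22.186)/(3.1684*r^4 - 11.8548*r^3 - 6.1771*r^2 + 32.301*r + 23.5225)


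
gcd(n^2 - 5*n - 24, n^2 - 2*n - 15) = n + 3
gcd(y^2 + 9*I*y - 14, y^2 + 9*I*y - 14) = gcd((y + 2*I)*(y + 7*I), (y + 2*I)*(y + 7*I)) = y^2 + 9*I*y - 14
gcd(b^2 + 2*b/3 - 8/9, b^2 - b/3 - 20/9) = b + 4/3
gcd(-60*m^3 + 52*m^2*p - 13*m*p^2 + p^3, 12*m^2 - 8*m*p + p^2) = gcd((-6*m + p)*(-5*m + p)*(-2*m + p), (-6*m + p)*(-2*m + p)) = 12*m^2 - 8*m*p + p^2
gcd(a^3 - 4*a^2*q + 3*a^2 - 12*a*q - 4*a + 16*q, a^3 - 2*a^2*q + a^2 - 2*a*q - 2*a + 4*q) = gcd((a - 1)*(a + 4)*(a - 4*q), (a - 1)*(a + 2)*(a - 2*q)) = a - 1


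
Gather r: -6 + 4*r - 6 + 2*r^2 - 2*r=2*r^2 + 2*r - 12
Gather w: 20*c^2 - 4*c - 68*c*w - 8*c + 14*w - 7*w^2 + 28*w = 20*c^2 - 12*c - 7*w^2 + w*(42 - 68*c)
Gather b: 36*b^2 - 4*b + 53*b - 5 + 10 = 36*b^2 + 49*b + 5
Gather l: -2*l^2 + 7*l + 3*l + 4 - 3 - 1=-2*l^2 + 10*l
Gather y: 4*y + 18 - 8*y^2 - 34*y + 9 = -8*y^2 - 30*y + 27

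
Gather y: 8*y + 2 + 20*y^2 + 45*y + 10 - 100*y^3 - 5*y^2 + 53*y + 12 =-100*y^3 + 15*y^2 + 106*y + 24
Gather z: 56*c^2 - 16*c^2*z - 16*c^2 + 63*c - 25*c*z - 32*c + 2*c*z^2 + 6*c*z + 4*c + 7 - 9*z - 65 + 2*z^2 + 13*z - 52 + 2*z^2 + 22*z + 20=40*c^2 + 35*c + z^2*(2*c + 4) + z*(-16*c^2 - 19*c + 26) - 90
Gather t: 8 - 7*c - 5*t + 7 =-7*c - 5*t + 15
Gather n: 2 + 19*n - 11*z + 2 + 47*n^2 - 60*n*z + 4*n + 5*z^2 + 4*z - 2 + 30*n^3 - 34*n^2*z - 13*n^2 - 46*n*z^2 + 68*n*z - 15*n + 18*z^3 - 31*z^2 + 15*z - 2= 30*n^3 + n^2*(34 - 34*z) + n*(-46*z^2 + 8*z + 8) + 18*z^3 - 26*z^2 + 8*z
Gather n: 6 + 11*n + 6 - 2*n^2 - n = -2*n^2 + 10*n + 12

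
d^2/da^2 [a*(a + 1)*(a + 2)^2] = 12*a^2 + 30*a + 16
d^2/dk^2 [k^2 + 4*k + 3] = 2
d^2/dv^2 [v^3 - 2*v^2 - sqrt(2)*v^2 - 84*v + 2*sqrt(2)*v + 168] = 6*v - 4 - 2*sqrt(2)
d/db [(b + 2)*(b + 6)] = 2*b + 8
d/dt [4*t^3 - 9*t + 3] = 12*t^2 - 9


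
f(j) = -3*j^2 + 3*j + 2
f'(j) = 3 - 6*j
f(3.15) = -18.32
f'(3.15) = -15.90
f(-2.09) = -17.37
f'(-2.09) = 15.54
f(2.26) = -6.54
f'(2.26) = -10.56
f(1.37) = 0.48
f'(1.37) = -5.22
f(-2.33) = -21.28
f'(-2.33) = 16.98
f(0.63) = 2.70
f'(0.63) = -0.78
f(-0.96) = -3.64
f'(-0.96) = 8.76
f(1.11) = 1.63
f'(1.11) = -3.66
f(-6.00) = -124.00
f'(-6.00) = 39.00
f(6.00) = -88.00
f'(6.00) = -33.00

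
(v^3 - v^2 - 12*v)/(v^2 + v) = (v^2 - v - 12)/(v + 1)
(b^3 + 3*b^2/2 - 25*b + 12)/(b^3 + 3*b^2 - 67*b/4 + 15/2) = 2*(b - 4)/(2*b - 5)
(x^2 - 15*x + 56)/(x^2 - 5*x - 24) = (x - 7)/(x + 3)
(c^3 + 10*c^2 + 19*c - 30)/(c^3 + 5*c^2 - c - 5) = (c + 6)/(c + 1)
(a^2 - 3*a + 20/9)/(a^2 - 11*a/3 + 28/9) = (3*a - 5)/(3*a - 7)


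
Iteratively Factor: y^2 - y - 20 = (y + 4)*(y - 5)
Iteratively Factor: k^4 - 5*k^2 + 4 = (k + 1)*(k^3 - k^2 - 4*k + 4) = (k - 1)*(k + 1)*(k^2 - 4) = (k - 2)*(k - 1)*(k + 1)*(k + 2)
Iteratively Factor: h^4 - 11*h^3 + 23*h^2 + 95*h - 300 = (h - 4)*(h^3 - 7*h^2 - 5*h + 75) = (h - 5)*(h - 4)*(h^2 - 2*h - 15) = (h - 5)*(h - 4)*(h + 3)*(h - 5)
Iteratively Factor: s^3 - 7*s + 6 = (s - 2)*(s^2 + 2*s - 3) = (s - 2)*(s + 3)*(s - 1)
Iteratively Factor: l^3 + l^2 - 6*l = (l + 3)*(l^2 - 2*l) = l*(l + 3)*(l - 2)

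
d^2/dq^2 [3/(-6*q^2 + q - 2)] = 6*(36*q^2 - 6*q - (12*q - 1)^2 + 12)/(6*q^2 - q + 2)^3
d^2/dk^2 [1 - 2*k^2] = -4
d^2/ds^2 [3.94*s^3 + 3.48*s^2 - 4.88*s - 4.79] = 23.64*s + 6.96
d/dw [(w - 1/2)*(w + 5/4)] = 2*w + 3/4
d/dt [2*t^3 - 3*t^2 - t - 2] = 6*t^2 - 6*t - 1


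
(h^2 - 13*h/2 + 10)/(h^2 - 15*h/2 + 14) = (2*h - 5)/(2*h - 7)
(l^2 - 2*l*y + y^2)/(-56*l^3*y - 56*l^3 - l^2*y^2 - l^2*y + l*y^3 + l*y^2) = (-l^2 + 2*l*y - y^2)/(l*(56*l^2*y + 56*l^2 + l*y^2 + l*y - y^3 - y^2))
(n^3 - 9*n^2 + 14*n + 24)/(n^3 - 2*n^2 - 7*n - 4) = (n - 6)/(n + 1)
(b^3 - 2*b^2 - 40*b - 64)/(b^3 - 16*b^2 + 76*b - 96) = (b^2 + 6*b + 8)/(b^2 - 8*b + 12)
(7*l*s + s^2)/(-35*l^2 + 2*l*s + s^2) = s/(-5*l + s)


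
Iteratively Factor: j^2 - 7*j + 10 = (j - 2)*(j - 5)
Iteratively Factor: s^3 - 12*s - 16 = (s + 2)*(s^2 - 2*s - 8) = (s - 4)*(s + 2)*(s + 2)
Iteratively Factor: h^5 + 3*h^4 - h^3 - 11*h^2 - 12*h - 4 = (h + 1)*(h^4 + 2*h^3 - 3*h^2 - 8*h - 4) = (h + 1)*(h + 2)*(h^3 - 3*h - 2) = (h + 1)^2*(h + 2)*(h^2 - h - 2) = (h - 2)*(h + 1)^2*(h + 2)*(h + 1)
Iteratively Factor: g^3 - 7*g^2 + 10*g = (g - 2)*(g^2 - 5*g) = (g - 5)*(g - 2)*(g)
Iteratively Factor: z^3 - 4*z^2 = (z)*(z^2 - 4*z) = z^2*(z - 4)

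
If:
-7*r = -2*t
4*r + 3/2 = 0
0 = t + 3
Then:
No Solution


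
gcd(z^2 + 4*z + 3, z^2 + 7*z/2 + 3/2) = z + 3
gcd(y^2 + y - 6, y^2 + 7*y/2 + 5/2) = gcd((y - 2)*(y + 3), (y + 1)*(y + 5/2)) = 1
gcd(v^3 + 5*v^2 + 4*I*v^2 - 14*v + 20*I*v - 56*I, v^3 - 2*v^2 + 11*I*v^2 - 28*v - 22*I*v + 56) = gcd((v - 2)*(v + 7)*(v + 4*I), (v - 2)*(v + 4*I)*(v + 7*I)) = v^2 + v*(-2 + 4*I) - 8*I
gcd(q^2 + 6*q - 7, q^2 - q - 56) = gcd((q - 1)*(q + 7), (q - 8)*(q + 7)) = q + 7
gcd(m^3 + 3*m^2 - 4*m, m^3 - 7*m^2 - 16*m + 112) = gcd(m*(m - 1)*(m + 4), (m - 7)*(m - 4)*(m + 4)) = m + 4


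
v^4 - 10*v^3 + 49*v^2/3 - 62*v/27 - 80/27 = (v - 8)*(v - 5/3)*(v - 2/3)*(v + 1/3)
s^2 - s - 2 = (s - 2)*(s + 1)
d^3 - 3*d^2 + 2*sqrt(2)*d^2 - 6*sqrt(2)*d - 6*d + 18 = (d - 3)*(d - sqrt(2))*(d + 3*sqrt(2))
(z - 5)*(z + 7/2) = z^2 - 3*z/2 - 35/2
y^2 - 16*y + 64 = (y - 8)^2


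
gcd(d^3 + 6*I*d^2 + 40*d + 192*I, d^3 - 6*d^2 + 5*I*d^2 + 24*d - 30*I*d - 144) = d + 8*I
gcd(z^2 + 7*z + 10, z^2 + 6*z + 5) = z + 5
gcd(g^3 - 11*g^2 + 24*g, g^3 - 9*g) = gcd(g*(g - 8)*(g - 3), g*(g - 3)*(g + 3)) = g^2 - 3*g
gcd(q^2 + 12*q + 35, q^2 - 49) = q + 7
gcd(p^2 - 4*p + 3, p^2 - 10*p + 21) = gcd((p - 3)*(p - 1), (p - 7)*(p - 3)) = p - 3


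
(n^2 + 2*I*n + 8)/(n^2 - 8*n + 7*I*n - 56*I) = (n^2 + 2*I*n + 8)/(n^2 + n*(-8 + 7*I) - 56*I)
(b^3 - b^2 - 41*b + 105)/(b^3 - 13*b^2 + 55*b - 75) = (b + 7)/(b - 5)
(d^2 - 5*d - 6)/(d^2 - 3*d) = (d^2 - 5*d - 6)/(d*(d - 3))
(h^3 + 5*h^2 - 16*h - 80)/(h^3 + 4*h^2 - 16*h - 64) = (h + 5)/(h + 4)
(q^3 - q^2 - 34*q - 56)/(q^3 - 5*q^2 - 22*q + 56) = (q + 2)/(q - 2)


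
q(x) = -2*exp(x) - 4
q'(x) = -2*exp(x)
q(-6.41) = -4.00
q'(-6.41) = -0.00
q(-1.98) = -4.28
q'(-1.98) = -0.28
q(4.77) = -239.84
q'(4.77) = -235.84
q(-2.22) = -4.22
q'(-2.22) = -0.22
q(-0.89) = -4.82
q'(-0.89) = -0.82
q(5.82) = -677.94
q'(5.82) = -673.94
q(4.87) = -264.64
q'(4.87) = -260.64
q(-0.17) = -5.69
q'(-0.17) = -1.69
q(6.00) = -810.86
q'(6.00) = -806.86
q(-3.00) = -4.10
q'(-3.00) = -0.10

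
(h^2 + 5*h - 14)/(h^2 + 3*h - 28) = (h - 2)/(h - 4)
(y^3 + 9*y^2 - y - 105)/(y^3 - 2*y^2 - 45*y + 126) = (y + 5)/(y - 6)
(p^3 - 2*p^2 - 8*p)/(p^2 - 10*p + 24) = p*(p + 2)/(p - 6)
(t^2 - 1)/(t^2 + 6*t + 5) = (t - 1)/(t + 5)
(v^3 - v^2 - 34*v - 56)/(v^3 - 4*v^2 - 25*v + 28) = (v + 2)/(v - 1)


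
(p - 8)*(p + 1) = p^2 - 7*p - 8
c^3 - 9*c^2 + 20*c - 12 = (c - 6)*(c - 2)*(c - 1)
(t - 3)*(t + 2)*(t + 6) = t^3 + 5*t^2 - 12*t - 36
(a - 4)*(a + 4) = a^2 - 16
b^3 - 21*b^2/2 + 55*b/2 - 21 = (b - 7)*(b - 2)*(b - 3/2)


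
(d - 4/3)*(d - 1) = d^2 - 7*d/3 + 4/3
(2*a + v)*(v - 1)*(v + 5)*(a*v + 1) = 2*a^2*v^3 + 8*a^2*v^2 - 10*a^2*v + a*v^4 + 4*a*v^3 - 3*a*v^2 + 8*a*v - 10*a + v^3 + 4*v^2 - 5*v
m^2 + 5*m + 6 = (m + 2)*(m + 3)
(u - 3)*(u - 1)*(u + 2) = u^3 - 2*u^2 - 5*u + 6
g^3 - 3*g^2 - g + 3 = (g - 3)*(g - 1)*(g + 1)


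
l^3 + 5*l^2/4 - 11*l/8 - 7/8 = (l - 1)*(l + 1/2)*(l + 7/4)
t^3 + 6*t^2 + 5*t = t*(t + 1)*(t + 5)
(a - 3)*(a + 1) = a^2 - 2*a - 3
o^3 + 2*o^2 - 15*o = o*(o - 3)*(o + 5)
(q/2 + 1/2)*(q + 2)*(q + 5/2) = q^3/2 + 11*q^2/4 + 19*q/4 + 5/2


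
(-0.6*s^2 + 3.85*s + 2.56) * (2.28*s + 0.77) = -1.368*s^3 + 8.316*s^2 + 8.8013*s + 1.9712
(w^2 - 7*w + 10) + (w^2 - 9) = 2*w^2 - 7*w + 1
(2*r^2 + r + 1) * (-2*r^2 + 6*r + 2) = -4*r^4 + 10*r^3 + 8*r^2 + 8*r + 2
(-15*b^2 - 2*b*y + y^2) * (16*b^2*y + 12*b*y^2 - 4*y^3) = -240*b^4*y - 212*b^3*y^2 + 52*b^2*y^3 + 20*b*y^4 - 4*y^5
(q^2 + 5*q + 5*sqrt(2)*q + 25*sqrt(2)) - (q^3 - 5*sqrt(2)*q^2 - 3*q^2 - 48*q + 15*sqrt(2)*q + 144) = -q^3 + 4*q^2 + 5*sqrt(2)*q^2 - 10*sqrt(2)*q + 53*q - 144 + 25*sqrt(2)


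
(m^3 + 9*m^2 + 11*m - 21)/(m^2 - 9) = (m^2 + 6*m - 7)/(m - 3)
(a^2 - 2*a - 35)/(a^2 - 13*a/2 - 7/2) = 2*(a + 5)/(2*a + 1)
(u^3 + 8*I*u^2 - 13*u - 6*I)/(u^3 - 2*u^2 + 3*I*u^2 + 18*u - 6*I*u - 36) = (u^2 + 2*I*u - 1)/(u^2 - u*(2 + 3*I) + 6*I)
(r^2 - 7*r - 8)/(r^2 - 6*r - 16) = (r + 1)/(r + 2)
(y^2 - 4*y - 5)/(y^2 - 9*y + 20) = (y + 1)/(y - 4)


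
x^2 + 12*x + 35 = (x + 5)*(x + 7)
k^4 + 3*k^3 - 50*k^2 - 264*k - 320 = (k - 8)*(k + 2)*(k + 4)*(k + 5)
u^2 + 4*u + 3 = (u + 1)*(u + 3)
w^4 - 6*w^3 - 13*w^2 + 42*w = w*(w - 7)*(w - 2)*(w + 3)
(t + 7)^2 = t^2 + 14*t + 49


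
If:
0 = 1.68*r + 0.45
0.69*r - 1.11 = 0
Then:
No Solution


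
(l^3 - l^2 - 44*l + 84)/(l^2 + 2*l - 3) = (l^3 - l^2 - 44*l + 84)/(l^2 + 2*l - 3)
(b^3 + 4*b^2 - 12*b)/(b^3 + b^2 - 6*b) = (b + 6)/(b + 3)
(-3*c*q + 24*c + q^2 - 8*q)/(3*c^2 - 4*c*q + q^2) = (q - 8)/(-c + q)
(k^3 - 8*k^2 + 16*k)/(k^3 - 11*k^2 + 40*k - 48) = k/(k - 3)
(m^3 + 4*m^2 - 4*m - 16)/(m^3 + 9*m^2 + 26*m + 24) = (m - 2)/(m + 3)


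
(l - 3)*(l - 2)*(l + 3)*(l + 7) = l^4 + 5*l^3 - 23*l^2 - 45*l + 126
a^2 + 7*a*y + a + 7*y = (a + 1)*(a + 7*y)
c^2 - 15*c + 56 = (c - 8)*(c - 7)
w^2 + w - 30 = (w - 5)*(w + 6)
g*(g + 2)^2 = g^3 + 4*g^2 + 4*g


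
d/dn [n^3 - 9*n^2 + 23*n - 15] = 3*n^2 - 18*n + 23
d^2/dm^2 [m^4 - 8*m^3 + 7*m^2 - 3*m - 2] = 12*m^2 - 48*m + 14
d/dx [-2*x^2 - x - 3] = -4*x - 1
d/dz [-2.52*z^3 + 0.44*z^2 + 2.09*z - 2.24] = -7.56*z^2 + 0.88*z + 2.09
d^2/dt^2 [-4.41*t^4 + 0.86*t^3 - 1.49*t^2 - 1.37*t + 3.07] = -52.92*t^2 + 5.16*t - 2.98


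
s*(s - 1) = s^2 - s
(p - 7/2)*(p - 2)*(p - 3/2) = p^3 - 7*p^2 + 61*p/4 - 21/2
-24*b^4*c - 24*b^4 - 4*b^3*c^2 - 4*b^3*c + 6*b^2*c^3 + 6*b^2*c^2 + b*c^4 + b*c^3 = (-2*b + c)*(2*b + c)*(6*b + c)*(b*c + b)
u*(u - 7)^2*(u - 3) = u^4 - 17*u^3 + 91*u^2 - 147*u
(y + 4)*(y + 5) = y^2 + 9*y + 20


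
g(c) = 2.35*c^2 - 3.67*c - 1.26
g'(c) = 4.7*c - 3.67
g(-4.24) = 56.55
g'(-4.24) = -23.60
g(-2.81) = 27.61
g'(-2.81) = -16.88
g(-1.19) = 6.44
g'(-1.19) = -9.26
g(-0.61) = 1.85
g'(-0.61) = -6.54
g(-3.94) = 49.68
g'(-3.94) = -22.19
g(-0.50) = 1.16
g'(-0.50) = -6.02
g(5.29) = 45.09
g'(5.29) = 21.19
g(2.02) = 0.92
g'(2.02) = 5.82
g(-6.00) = 105.36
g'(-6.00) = -31.87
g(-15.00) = 582.54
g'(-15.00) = -74.17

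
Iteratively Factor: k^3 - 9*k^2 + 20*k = (k - 5)*(k^2 - 4*k) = k*(k - 5)*(k - 4)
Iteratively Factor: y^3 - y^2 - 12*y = (y - 4)*(y^2 + 3*y) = y*(y - 4)*(y + 3)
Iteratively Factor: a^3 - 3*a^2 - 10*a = (a - 5)*(a^2 + 2*a) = (a - 5)*(a + 2)*(a)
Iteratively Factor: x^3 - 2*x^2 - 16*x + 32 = (x - 4)*(x^2 + 2*x - 8) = (x - 4)*(x + 4)*(x - 2)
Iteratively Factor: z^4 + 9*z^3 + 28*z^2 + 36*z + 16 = (z + 1)*(z^3 + 8*z^2 + 20*z + 16) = (z + 1)*(z + 2)*(z^2 + 6*z + 8) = (z + 1)*(z + 2)^2*(z + 4)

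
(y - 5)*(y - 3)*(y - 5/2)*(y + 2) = y^4 - 17*y^3/2 + 14*y^2 + 65*y/2 - 75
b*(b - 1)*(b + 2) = b^3 + b^2 - 2*b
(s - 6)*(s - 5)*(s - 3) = s^3 - 14*s^2 + 63*s - 90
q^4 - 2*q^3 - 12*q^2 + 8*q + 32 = (q - 4)*(q - 2)*(q + 2)^2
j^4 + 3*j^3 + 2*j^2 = j^2*(j + 1)*(j + 2)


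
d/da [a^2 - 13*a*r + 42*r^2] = 2*a - 13*r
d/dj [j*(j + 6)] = 2*j + 6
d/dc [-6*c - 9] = -6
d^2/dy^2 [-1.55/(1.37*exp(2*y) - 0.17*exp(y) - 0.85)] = (1.55*(2.74*exp(y) - 0.17)*(5.48*exp(y) - 0.34)*exp(y) + (8.494*exp(y) - 0.2635)*(-1.37*exp(2*y) + 0.17*exp(y) + 0.85))*exp(y)/(-1.37*exp(2*y) + 0.17*exp(y) + 0.85)^3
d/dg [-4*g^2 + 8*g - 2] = 8 - 8*g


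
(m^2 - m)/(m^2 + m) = (m - 1)/(m + 1)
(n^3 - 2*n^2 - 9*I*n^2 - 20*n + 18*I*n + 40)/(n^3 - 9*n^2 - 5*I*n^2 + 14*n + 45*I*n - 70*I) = (n - 4*I)/(n - 7)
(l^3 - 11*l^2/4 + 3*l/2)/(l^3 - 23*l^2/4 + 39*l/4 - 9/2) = l/(l - 3)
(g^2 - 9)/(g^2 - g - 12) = (g - 3)/(g - 4)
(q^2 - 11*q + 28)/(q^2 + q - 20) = (q - 7)/(q + 5)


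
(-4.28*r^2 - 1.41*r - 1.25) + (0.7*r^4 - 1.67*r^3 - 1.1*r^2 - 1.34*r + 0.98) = 0.7*r^4 - 1.67*r^3 - 5.38*r^2 - 2.75*r - 0.27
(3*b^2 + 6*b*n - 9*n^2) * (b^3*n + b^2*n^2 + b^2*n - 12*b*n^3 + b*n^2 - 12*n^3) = 3*b^5*n + 9*b^4*n^2 + 3*b^4*n - 39*b^3*n^3 + 9*b^3*n^2 - 81*b^2*n^4 - 39*b^2*n^3 + 108*b*n^5 - 81*b*n^4 + 108*n^5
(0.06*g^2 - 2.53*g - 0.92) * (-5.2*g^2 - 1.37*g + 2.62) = -0.312*g^4 + 13.0738*g^3 + 8.4073*g^2 - 5.3682*g - 2.4104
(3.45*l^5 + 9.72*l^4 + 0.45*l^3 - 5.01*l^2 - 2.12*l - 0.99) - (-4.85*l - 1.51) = 3.45*l^5 + 9.72*l^4 + 0.45*l^3 - 5.01*l^2 + 2.73*l + 0.52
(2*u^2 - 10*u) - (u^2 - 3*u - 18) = u^2 - 7*u + 18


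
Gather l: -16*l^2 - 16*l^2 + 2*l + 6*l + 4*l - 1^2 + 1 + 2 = -32*l^2 + 12*l + 2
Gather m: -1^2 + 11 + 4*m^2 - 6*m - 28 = 4*m^2 - 6*m - 18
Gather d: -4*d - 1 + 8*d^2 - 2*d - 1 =8*d^2 - 6*d - 2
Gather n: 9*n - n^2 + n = -n^2 + 10*n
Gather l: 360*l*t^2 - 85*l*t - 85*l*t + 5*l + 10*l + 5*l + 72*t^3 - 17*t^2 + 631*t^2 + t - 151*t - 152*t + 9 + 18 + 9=l*(360*t^2 - 170*t + 20) + 72*t^3 + 614*t^2 - 302*t + 36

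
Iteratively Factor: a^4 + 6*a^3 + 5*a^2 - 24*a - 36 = (a - 2)*(a^3 + 8*a^2 + 21*a + 18) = (a - 2)*(a + 3)*(a^2 + 5*a + 6) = (a - 2)*(a + 3)^2*(a + 2)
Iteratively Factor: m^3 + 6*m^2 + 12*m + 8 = (m + 2)*(m^2 + 4*m + 4) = (m + 2)^2*(m + 2)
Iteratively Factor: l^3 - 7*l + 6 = (l - 1)*(l^2 + l - 6) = (l - 2)*(l - 1)*(l + 3)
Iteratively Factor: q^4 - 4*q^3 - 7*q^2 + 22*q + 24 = (q - 4)*(q^3 - 7*q - 6) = (q - 4)*(q + 1)*(q^2 - q - 6) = (q - 4)*(q + 1)*(q + 2)*(q - 3)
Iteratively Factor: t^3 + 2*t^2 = (t + 2)*(t^2) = t*(t + 2)*(t)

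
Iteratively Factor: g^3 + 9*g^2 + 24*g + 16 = (g + 1)*(g^2 + 8*g + 16) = (g + 1)*(g + 4)*(g + 4)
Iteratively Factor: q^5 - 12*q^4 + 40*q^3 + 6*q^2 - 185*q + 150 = (q + 2)*(q^4 - 14*q^3 + 68*q^2 - 130*q + 75) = (q - 5)*(q + 2)*(q^3 - 9*q^2 + 23*q - 15) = (q - 5)*(q - 1)*(q + 2)*(q^2 - 8*q + 15) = (q - 5)*(q - 3)*(q - 1)*(q + 2)*(q - 5)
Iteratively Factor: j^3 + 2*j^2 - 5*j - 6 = (j + 1)*(j^2 + j - 6) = (j - 2)*(j + 1)*(j + 3)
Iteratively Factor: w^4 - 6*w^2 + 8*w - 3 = (w + 3)*(w^3 - 3*w^2 + 3*w - 1) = (w - 1)*(w + 3)*(w^2 - 2*w + 1) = (w - 1)^2*(w + 3)*(w - 1)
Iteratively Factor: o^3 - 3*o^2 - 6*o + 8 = (o - 1)*(o^2 - 2*o - 8) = (o - 1)*(o + 2)*(o - 4)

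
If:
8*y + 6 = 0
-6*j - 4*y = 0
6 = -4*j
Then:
No Solution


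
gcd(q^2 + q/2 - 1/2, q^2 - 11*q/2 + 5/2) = q - 1/2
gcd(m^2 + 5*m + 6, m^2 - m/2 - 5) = m + 2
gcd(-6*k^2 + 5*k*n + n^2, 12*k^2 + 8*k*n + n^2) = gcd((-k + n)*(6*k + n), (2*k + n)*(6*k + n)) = 6*k + n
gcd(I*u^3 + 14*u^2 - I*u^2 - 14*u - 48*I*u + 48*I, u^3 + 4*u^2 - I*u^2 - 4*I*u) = 1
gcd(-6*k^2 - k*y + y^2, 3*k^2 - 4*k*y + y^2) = -3*k + y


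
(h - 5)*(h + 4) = h^2 - h - 20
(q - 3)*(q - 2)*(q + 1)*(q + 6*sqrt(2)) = q^4 - 4*q^3 + 6*sqrt(2)*q^3 - 24*sqrt(2)*q^2 + q^2 + 6*q + 6*sqrt(2)*q + 36*sqrt(2)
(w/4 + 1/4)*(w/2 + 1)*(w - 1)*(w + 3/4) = w^4/8 + 11*w^3/32 + w^2/16 - 11*w/32 - 3/16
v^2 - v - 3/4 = (v - 3/2)*(v + 1/2)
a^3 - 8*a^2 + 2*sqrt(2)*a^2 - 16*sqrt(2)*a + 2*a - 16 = (a - 8)*(a + sqrt(2))^2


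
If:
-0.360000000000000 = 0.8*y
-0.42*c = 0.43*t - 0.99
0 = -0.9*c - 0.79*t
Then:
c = -14.17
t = 16.14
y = -0.45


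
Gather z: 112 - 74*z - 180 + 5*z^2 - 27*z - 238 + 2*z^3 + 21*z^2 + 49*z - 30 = 2*z^3 + 26*z^2 - 52*z - 336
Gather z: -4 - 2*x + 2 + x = -x - 2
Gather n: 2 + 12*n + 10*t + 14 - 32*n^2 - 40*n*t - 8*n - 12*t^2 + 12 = -32*n^2 + n*(4 - 40*t) - 12*t^2 + 10*t + 28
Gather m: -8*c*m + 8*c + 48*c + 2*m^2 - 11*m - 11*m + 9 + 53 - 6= 56*c + 2*m^2 + m*(-8*c - 22) + 56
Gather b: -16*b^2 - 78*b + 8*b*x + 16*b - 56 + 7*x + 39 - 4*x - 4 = -16*b^2 + b*(8*x - 62) + 3*x - 21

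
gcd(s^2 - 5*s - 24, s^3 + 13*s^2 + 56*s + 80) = 1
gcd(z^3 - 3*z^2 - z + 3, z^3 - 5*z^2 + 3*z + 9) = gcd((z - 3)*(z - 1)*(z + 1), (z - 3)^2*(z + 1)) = z^2 - 2*z - 3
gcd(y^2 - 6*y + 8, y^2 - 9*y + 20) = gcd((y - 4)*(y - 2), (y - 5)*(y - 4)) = y - 4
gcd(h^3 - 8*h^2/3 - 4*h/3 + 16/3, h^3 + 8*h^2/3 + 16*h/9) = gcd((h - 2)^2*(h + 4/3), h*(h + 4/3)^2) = h + 4/3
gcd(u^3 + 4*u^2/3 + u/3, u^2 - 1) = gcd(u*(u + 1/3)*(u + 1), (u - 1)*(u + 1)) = u + 1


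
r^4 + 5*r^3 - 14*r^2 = r^2*(r - 2)*(r + 7)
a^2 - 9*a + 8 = (a - 8)*(a - 1)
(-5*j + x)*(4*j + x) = -20*j^2 - j*x + x^2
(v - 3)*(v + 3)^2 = v^3 + 3*v^2 - 9*v - 27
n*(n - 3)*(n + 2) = n^3 - n^2 - 6*n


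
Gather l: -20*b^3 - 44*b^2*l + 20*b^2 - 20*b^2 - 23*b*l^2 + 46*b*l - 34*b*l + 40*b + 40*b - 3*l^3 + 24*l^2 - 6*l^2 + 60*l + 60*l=-20*b^3 + 80*b - 3*l^3 + l^2*(18 - 23*b) + l*(-44*b^2 + 12*b + 120)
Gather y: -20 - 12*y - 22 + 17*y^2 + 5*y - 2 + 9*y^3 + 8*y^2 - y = 9*y^3 + 25*y^2 - 8*y - 44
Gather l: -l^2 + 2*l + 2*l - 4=-l^2 + 4*l - 4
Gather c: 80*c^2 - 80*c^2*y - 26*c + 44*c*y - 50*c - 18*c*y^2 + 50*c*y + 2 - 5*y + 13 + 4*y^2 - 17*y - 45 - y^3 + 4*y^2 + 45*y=c^2*(80 - 80*y) + c*(-18*y^2 + 94*y - 76) - y^3 + 8*y^2 + 23*y - 30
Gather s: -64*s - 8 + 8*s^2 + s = 8*s^2 - 63*s - 8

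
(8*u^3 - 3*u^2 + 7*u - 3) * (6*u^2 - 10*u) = 48*u^5 - 98*u^4 + 72*u^3 - 88*u^2 + 30*u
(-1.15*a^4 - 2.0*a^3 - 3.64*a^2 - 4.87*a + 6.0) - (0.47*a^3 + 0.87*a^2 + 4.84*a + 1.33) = -1.15*a^4 - 2.47*a^3 - 4.51*a^2 - 9.71*a + 4.67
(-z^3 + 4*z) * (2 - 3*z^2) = 3*z^5 - 14*z^3 + 8*z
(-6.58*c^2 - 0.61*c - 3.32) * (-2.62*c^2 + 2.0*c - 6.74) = 17.2396*c^4 - 11.5618*c^3 + 51.8276*c^2 - 2.5286*c + 22.3768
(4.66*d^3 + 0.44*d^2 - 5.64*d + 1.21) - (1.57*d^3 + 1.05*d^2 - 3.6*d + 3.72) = 3.09*d^3 - 0.61*d^2 - 2.04*d - 2.51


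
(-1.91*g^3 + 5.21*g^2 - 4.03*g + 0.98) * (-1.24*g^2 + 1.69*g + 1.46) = 2.3684*g^5 - 9.6883*g^4 + 11.0135*g^3 - 0.419300000000001*g^2 - 4.2276*g + 1.4308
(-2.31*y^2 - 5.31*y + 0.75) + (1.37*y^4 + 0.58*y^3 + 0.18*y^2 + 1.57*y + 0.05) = 1.37*y^4 + 0.58*y^3 - 2.13*y^2 - 3.74*y + 0.8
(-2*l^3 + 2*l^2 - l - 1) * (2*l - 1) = -4*l^4 + 6*l^3 - 4*l^2 - l + 1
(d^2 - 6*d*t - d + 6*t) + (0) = d^2 - 6*d*t - d + 6*t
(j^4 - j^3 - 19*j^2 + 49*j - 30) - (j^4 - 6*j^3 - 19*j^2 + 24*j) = 5*j^3 + 25*j - 30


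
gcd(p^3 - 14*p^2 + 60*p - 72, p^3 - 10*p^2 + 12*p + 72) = p^2 - 12*p + 36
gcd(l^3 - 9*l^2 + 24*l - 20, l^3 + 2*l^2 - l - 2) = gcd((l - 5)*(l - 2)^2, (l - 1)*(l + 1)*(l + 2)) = 1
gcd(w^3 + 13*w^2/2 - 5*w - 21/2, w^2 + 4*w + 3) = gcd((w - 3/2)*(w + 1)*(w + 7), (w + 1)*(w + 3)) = w + 1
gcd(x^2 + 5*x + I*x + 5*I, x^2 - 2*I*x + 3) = x + I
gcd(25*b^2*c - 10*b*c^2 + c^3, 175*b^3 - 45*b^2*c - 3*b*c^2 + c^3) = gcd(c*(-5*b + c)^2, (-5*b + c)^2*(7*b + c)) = 25*b^2 - 10*b*c + c^2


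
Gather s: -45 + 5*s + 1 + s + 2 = 6*s - 42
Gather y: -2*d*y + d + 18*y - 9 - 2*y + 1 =d + y*(16 - 2*d) - 8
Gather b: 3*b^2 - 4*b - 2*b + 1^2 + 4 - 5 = 3*b^2 - 6*b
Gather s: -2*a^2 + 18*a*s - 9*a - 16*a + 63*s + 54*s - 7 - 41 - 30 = -2*a^2 - 25*a + s*(18*a + 117) - 78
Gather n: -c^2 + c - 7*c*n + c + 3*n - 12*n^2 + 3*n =-c^2 + 2*c - 12*n^2 + n*(6 - 7*c)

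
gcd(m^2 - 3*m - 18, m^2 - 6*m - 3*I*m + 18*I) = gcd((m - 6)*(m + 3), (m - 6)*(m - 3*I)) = m - 6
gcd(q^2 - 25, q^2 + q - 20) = q + 5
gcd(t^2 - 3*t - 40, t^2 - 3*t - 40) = t^2 - 3*t - 40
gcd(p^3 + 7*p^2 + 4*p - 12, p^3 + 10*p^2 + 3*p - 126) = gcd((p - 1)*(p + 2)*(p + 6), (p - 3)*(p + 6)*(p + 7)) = p + 6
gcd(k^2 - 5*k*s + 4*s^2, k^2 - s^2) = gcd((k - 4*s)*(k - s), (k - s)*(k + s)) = -k + s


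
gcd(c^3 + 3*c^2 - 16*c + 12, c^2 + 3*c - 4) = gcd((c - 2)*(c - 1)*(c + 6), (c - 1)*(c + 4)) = c - 1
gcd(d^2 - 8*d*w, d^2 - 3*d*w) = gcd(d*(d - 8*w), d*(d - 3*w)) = d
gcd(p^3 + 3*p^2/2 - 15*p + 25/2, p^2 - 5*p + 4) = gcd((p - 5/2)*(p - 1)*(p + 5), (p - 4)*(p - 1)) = p - 1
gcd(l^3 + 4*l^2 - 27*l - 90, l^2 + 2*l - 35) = l - 5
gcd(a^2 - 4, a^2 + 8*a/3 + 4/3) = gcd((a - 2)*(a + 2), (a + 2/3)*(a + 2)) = a + 2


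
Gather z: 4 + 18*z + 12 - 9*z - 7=9*z + 9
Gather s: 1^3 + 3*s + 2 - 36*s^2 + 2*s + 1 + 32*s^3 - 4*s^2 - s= 32*s^3 - 40*s^2 + 4*s + 4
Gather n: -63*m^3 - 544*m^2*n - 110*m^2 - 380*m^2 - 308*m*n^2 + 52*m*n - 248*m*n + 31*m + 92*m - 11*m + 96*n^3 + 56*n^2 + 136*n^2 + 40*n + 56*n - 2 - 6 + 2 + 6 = -63*m^3 - 490*m^2 + 112*m + 96*n^3 + n^2*(192 - 308*m) + n*(-544*m^2 - 196*m + 96)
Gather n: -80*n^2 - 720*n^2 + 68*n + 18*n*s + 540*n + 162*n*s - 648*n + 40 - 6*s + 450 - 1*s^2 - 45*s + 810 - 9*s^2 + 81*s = -800*n^2 + n*(180*s - 40) - 10*s^2 + 30*s + 1300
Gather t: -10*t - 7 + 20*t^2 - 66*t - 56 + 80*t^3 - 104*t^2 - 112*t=80*t^3 - 84*t^2 - 188*t - 63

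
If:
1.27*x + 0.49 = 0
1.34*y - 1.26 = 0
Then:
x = -0.39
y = 0.94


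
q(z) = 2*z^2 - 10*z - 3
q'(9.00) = 26.00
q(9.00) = 69.00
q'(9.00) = 26.00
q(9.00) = 69.00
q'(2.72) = 0.88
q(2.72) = -15.40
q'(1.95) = -2.20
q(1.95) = -14.90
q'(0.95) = -6.20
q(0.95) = -10.70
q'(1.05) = -5.80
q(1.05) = -11.30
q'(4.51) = 8.04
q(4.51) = -7.42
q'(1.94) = -2.24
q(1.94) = -14.87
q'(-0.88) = -13.52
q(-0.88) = 7.35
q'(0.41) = -8.36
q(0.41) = -6.76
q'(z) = 4*z - 10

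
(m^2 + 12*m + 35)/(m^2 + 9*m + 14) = (m + 5)/(m + 2)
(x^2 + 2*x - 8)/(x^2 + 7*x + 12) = (x - 2)/(x + 3)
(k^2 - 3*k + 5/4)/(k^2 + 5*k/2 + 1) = (4*k^2 - 12*k + 5)/(2*(2*k^2 + 5*k + 2))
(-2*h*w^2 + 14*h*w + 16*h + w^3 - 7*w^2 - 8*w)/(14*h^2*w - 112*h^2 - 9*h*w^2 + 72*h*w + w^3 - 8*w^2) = (w + 1)/(-7*h + w)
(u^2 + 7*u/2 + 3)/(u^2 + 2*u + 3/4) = 2*(u + 2)/(2*u + 1)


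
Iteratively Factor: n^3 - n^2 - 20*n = (n)*(n^2 - n - 20) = n*(n - 5)*(n + 4)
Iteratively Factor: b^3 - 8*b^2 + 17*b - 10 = (b - 1)*(b^2 - 7*b + 10) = (b - 5)*(b - 1)*(b - 2)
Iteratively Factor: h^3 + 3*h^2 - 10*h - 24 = (h + 2)*(h^2 + h - 12) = (h - 3)*(h + 2)*(h + 4)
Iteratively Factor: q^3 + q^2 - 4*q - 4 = (q + 1)*(q^2 - 4) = (q + 1)*(q + 2)*(q - 2)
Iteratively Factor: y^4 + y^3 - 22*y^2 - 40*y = (y + 2)*(y^3 - y^2 - 20*y) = (y - 5)*(y + 2)*(y^2 + 4*y) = (y - 5)*(y + 2)*(y + 4)*(y)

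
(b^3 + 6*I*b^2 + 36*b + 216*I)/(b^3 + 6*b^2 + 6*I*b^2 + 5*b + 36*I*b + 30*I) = (b^2 + 36)/(b^2 + 6*b + 5)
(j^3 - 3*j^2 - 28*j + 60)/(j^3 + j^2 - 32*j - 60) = (j - 2)/(j + 2)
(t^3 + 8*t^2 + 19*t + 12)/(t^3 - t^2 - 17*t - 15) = (t + 4)/(t - 5)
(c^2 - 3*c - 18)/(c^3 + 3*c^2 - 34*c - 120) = (c + 3)/(c^2 + 9*c + 20)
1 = 1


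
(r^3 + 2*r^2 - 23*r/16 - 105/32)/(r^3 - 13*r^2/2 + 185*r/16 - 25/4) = (8*r^2 + 26*r + 21)/(2*(4*r^2 - 21*r + 20))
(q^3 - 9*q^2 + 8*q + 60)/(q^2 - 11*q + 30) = q + 2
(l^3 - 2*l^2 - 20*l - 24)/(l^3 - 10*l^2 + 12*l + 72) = (l + 2)/(l - 6)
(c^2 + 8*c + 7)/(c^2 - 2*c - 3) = (c + 7)/(c - 3)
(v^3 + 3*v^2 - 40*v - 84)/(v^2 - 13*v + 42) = (v^2 + 9*v + 14)/(v - 7)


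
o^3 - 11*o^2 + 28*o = o*(o - 7)*(o - 4)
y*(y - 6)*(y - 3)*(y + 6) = y^4 - 3*y^3 - 36*y^2 + 108*y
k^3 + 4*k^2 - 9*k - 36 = (k - 3)*(k + 3)*(k + 4)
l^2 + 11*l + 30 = (l + 5)*(l + 6)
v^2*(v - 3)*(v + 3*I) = v^4 - 3*v^3 + 3*I*v^3 - 9*I*v^2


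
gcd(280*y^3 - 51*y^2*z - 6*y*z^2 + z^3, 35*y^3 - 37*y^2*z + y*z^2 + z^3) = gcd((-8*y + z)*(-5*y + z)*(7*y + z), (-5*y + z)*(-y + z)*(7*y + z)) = 35*y^2 - 2*y*z - z^2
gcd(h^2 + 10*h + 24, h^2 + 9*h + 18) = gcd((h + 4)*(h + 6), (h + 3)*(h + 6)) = h + 6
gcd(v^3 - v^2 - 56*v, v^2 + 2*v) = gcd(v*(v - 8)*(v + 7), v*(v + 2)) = v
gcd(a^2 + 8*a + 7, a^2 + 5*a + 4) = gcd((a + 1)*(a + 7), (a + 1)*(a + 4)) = a + 1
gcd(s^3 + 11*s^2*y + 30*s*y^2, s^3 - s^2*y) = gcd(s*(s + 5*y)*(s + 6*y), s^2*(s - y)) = s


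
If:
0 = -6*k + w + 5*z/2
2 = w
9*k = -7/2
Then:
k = -7/18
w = 2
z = -26/15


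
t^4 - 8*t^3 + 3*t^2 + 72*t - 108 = (t - 6)*(t - 3)*(t - 2)*(t + 3)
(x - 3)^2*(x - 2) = x^3 - 8*x^2 + 21*x - 18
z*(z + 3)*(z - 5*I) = z^3 + 3*z^2 - 5*I*z^2 - 15*I*z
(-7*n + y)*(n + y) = -7*n^2 - 6*n*y + y^2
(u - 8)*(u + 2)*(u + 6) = u^3 - 52*u - 96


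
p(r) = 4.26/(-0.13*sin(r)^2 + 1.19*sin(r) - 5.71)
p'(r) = 4.26*(0.26*sin(r)*cos(r) - 1.19*cos(r))/(-0.13*sin(r)^2 + 1.19*sin(r) - 5.71)^2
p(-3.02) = -0.73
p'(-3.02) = 0.15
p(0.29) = -0.79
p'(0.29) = -0.16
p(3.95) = -0.64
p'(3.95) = 0.09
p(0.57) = -0.83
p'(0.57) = -0.14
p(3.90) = -0.65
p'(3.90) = 0.10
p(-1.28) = -0.61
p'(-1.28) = -0.04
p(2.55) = -0.84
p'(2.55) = 0.14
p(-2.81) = -0.70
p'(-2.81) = 0.14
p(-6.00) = -0.79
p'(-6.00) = -0.16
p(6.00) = -0.70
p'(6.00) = -0.14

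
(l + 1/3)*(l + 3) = l^2 + 10*l/3 + 1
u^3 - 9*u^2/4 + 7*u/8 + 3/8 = (u - 3/2)*(u - 1)*(u + 1/4)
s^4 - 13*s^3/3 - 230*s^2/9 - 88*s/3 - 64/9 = (s - 8)*(s + 1/3)*(s + 4/3)*(s + 2)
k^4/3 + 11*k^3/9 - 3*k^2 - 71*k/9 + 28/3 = (k/3 + 1)*(k - 7/3)*(k - 1)*(k + 4)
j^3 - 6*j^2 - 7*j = j*(j - 7)*(j + 1)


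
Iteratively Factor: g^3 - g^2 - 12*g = (g)*(g^2 - g - 12) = g*(g + 3)*(g - 4)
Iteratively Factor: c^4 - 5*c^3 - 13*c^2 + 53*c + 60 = (c - 4)*(c^3 - c^2 - 17*c - 15) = (c - 4)*(c + 3)*(c^2 - 4*c - 5) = (c - 5)*(c - 4)*(c + 3)*(c + 1)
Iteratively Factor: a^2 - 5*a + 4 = (a - 4)*(a - 1)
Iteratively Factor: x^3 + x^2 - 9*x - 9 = (x - 3)*(x^2 + 4*x + 3) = (x - 3)*(x + 1)*(x + 3)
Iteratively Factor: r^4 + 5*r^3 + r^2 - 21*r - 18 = (r + 3)*(r^3 + 2*r^2 - 5*r - 6) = (r - 2)*(r + 3)*(r^2 + 4*r + 3) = (r - 2)*(r + 3)^2*(r + 1)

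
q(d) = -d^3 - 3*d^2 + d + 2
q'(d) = -3*d^2 - 6*d + 1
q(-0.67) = 0.28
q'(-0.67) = 3.67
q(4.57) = -151.53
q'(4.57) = -89.07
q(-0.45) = 1.03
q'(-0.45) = 3.09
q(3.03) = -50.33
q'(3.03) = -44.72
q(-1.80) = -3.69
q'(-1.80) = 2.08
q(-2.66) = -3.07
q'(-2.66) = -4.27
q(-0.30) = 1.46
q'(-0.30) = 2.53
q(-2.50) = -3.62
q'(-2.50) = -2.75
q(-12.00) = 1286.00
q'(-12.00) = -359.00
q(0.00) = 2.00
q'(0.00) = 1.00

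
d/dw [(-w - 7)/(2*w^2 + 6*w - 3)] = (2*w^2 + 28*w + 45)/(4*w^4 + 24*w^3 + 24*w^2 - 36*w + 9)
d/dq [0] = 0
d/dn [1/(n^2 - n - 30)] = (1 - 2*n)/(-n^2 + n + 30)^2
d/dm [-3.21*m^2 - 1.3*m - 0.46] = -6.42*m - 1.3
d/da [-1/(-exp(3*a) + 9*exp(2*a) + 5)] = 3*(6 - exp(a))*exp(2*a)/(-exp(3*a) + 9*exp(2*a) + 5)^2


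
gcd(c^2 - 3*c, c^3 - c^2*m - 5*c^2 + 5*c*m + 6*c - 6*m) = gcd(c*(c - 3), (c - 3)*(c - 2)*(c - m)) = c - 3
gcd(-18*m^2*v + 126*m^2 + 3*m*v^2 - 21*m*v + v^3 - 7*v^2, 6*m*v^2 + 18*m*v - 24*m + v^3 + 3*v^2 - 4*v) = 6*m + v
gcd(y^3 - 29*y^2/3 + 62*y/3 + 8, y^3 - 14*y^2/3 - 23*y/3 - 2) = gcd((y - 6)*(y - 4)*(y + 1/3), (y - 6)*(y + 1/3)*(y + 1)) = y^2 - 17*y/3 - 2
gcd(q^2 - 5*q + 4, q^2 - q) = q - 1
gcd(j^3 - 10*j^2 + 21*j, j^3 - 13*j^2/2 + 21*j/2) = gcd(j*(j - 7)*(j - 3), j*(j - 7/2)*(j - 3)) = j^2 - 3*j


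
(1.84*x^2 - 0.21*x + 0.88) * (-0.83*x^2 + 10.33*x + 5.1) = -1.5272*x^4 + 19.1815*x^3 + 6.4843*x^2 + 8.0194*x + 4.488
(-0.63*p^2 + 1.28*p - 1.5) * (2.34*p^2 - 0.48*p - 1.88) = -1.4742*p^4 + 3.2976*p^3 - 2.94*p^2 - 1.6864*p + 2.82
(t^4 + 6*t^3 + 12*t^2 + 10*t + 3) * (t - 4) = t^5 + 2*t^4 - 12*t^3 - 38*t^2 - 37*t - 12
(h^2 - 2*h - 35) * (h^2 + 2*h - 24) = h^4 - 63*h^2 - 22*h + 840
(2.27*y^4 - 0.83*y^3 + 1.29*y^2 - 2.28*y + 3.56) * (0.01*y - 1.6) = 0.0227*y^5 - 3.6403*y^4 + 1.3409*y^3 - 2.0868*y^2 + 3.6836*y - 5.696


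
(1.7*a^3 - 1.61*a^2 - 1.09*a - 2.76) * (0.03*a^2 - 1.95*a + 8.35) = 0.051*a^5 - 3.3633*a^4 + 17.3018*a^3 - 11.4008*a^2 - 3.7195*a - 23.046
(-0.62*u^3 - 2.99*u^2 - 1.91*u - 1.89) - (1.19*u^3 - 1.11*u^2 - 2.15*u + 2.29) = -1.81*u^3 - 1.88*u^2 + 0.24*u - 4.18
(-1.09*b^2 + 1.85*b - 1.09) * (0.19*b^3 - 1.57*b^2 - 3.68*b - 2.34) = -0.2071*b^5 + 2.0628*b^4 + 0.8996*b^3 - 2.5461*b^2 - 0.317799999999999*b + 2.5506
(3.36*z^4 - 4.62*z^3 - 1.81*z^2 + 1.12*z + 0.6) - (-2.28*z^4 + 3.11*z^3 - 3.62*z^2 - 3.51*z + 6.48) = 5.64*z^4 - 7.73*z^3 + 1.81*z^2 + 4.63*z - 5.88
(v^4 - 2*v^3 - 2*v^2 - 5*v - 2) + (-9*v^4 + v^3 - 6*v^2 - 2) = -8*v^4 - v^3 - 8*v^2 - 5*v - 4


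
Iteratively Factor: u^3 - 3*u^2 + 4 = (u - 2)*(u^2 - u - 2) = (u - 2)*(u + 1)*(u - 2)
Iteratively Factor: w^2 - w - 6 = (w - 3)*(w + 2)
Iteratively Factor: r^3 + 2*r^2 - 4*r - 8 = (r + 2)*(r^2 - 4) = (r - 2)*(r + 2)*(r + 2)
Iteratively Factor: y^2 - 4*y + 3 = (y - 1)*(y - 3)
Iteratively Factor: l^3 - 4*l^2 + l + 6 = (l + 1)*(l^2 - 5*l + 6) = (l - 3)*(l + 1)*(l - 2)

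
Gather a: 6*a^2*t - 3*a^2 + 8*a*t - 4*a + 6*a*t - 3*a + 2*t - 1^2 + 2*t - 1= a^2*(6*t - 3) + a*(14*t - 7) + 4*t - 2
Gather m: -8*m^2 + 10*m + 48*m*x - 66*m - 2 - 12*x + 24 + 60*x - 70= -8*m^2 + m*(48*x - 56) + 48*x - 48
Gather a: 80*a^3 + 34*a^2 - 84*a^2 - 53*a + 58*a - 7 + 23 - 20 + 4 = 80*a^3 - 50*a^2 + 5*a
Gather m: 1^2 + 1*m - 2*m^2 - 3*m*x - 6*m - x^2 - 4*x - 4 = -2*m^2 + m*(-3*x - 5) - x^2 - 4*x - 3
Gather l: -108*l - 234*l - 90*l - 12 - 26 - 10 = -432*l - 48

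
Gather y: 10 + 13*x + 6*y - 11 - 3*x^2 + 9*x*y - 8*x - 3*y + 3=-3*x^2 + 5*x + y*(9*x + 3) + 2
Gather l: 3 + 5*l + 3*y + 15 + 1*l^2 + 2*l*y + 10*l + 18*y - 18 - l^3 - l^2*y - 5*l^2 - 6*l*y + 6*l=-l^3 + l^2*(-y - 4) + l*(21 - 4*y) + 21*y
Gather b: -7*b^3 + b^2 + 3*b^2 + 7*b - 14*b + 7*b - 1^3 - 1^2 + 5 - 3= -7*b^3 + 4*b^2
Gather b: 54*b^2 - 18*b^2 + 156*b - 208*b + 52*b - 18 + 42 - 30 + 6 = 36*b^2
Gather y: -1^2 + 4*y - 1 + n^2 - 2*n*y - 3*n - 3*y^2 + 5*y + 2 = n^2 - 3*n - 3*y^2 + y*(9 - 2*n)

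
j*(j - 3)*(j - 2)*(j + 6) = j^4 + j^3 - 24*j^2 + 36*j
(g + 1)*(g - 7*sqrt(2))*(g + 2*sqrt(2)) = g^3 - 5*sqrt(2)*g^2 + g^2 - 28*g - 5*sqrt(2)*g - 28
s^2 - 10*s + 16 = (s - 8)*(s - 2)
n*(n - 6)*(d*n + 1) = d*n^3 - 6*d*n^2 + n^2 - 6*n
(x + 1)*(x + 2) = x^2 + 3*x + 2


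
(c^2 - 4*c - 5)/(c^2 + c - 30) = (c + 1)/(c + 6)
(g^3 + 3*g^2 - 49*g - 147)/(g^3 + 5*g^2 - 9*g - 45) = (g^2 - 49)/(g^2 + 2*g - 15)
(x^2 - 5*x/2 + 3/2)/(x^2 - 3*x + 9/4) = 2*(x - 1)/(2*x - 3)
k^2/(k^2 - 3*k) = k/(k - 3)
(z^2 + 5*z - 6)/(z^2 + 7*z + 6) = (z - 1)/(z + 1)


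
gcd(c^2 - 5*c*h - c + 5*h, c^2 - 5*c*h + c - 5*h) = c - 5*h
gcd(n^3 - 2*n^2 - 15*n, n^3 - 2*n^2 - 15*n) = n^3 - 2*n^2 - 15*n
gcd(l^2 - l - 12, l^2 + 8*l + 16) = 1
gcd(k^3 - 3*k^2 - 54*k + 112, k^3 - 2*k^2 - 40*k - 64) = k - 8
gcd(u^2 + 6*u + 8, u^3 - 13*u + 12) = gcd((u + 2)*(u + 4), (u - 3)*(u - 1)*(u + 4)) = u + 4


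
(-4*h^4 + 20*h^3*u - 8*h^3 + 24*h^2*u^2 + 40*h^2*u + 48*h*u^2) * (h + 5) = -4*h^5 + 20*h^4*u - 28*h^4 + 24*h^3*u^2 + 140*h^3*u - 40*h^3 + 168*h^2*u^2 + 200*h^2*u + 240*h*u^2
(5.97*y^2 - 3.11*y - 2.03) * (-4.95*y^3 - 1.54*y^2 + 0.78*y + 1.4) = -29.5515*y^5 + 6.2007*y^4 + 19.4945*y^3 + 9.0584*y^2 - 5.9374*y - 2.842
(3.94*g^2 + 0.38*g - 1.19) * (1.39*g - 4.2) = 5.4766*g^3 - 16.0198*g^2 - 3.2501*g + 4.998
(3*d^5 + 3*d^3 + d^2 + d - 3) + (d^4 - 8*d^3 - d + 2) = 3*d^5 + d^4 - 5*d^3 + d^2 - 1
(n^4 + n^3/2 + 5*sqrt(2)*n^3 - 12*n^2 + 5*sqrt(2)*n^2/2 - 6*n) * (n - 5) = n^5 - 9*n^4/2 + 5*sqrt(2)*n^4 - 45*sqrt(2)*n^3/2 - 29*n^3/2 - 25*sqrt(2)*n^2/2 + 54*n^2 + 30*n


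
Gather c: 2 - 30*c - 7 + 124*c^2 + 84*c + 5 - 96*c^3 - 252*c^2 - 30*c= -96*c^3 - 128*c^2 + 24*c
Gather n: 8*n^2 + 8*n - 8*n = 8*n^2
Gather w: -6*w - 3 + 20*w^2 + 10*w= 20*w^2 + 4*w - 3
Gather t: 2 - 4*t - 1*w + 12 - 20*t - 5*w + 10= -24*t - 6*w + 24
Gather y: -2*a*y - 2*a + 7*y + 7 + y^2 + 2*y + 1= -2*a + y^2 + y*(9 - 2*a) + 8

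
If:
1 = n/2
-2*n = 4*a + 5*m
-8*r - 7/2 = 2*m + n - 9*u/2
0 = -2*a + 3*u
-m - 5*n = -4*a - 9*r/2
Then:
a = 1823/1182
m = -1202/591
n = 2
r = 236/591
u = 1823/1773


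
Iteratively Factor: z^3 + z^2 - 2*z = (z - 1)*(z^2 + 2*z) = (z - 1)*(z + 2)*(z)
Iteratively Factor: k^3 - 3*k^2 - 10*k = (k + 2)*(k^2 - 5*k) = (k - 5)*(k + 2)*(k)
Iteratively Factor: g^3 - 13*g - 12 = (g - 4)*(g^2 + 4*g + 3) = (g - 4)*(g + 3)*(g + 1)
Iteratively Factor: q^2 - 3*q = (q)*(q - 3)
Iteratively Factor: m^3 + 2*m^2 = (m)*(m^2 + 2*m) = m^2*(m + 2)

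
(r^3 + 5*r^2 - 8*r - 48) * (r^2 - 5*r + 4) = r^5 - 29*r^3 + 12*r^2 + 208*r - 192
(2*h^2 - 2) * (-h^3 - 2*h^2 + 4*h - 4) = -2*h^5 - 4*h^4 + 10*h^3 - 4*h^2 - 8*h + 8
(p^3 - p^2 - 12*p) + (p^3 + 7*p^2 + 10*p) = 2*p^3 + 6*p^2 - 2*p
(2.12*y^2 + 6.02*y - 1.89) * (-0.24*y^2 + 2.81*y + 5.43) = -0.5088*y^4 + 4.5124*y^3 + 28.8814*y^2 + 27.3777*y - 10.2627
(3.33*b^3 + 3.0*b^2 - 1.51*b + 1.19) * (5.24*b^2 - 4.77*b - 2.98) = 17.4492*b^5 - 0.164099999999998*b^4 - 32.1458*b^3 + 4.4983*b^2 - 1.1765*b - 3.5462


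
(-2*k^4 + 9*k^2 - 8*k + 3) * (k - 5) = -2*k^5 + 10*k^4 + 9*k^3 - 53*k^2 + 43*k - 15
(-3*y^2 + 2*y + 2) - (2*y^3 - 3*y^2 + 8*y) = -2*y^3 - 6*y + 2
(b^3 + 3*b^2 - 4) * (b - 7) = b^4 - 4*b^3 - 21*b^2 - 4*b + 28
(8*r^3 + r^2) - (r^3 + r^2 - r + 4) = 7*r^3 + r - 4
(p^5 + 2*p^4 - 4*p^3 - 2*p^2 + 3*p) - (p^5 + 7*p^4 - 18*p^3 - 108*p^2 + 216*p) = -5*p^4 + 14*p^3 + 106*p^2 - 213*p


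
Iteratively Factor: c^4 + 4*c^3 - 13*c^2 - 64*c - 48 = (c + 4)*(c^3 - 13*c - 12) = (c + 1)*(c + 4)*(c^2 - c - 12) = (c - 4)*(c + 1)*(c + 4)*(c + 3)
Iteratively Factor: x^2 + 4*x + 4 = (x + 2)*(x + 2)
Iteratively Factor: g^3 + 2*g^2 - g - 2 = (g - 1)*(g^2 + 3*g + 2) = (g - 1)*(g + 1)*(g + 2)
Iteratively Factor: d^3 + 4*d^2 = (d)*(d^2 + 4*d) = d*(d + 4)*(d)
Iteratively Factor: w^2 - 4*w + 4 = (w - 2)*(w - 2)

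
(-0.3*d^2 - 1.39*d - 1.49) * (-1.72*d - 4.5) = 0.516*d^3 + 3.7408*d^2 + 8.8178*d + 6.705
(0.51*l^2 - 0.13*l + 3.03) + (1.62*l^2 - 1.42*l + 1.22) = 2.13*l^2 - 1.55*l + 4.25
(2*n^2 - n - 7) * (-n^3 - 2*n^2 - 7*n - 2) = -2*n^5 - 3*n^4 - 5*n^3 + 17*n^2 + 51*n + 14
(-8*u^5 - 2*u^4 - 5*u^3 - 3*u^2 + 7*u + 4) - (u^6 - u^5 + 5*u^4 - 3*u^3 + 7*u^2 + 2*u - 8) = -u^6 - 7*u^5 - 7*u^4 - 2*u^3 - 10*u^2 + 5*u + 12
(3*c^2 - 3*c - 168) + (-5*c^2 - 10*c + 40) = -2*c^2 - 13*c - 128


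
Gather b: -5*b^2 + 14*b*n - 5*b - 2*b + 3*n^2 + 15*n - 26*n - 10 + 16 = -5*b^2 + b*(14*n - 7) + 3*n^2 - 11*n + 6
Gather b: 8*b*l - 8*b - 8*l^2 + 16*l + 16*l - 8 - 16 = b*(8*l - 8) - 8*l^2 + 32*l - 24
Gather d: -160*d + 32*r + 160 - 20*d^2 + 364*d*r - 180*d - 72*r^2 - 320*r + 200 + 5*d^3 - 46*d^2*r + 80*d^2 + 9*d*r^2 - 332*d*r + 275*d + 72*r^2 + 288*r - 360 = 5*d^3 + d^2*(60 - 46*r) + d*(9*r^2 + 32*r - 65)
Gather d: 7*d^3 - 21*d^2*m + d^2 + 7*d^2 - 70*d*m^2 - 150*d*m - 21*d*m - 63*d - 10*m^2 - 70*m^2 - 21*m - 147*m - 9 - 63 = 7*d^3 + d^2*(8 - 21*m) + d*(-70*m^2 - 171*m - 63) - 80*m^2 - 168*m - 72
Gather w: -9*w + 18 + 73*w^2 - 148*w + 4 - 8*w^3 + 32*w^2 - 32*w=-8*w^3 + 105*w^2 - 189*w + 22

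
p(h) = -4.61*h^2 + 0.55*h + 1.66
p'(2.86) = -25.82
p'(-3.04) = 28.58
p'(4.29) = -39.00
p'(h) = 0.55 - 9.22*h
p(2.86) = -34.47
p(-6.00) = -167.60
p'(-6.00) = 55.87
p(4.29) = -80.82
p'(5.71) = -52.10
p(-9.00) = -376.70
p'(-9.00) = 83.53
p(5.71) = -145.50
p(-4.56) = -96.71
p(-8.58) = -342.43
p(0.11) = 1.66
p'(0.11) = -0.46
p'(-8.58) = 79.66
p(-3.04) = -42.62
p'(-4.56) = 42.59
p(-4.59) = -97.99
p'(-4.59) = 42.87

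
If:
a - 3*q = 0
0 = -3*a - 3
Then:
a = -1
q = -1/3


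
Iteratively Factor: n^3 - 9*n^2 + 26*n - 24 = (n - 3)*(n^2 - 6*n + 8) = (n - 4)*(n - 3)*(n - 2)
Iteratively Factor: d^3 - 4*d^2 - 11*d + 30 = (d - 5)*(d^2 + d - 6) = (d - 5)*(d - 2)*(d + 3)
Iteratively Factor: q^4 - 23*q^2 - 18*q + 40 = (q - 5)*(q^3 + 5*q^2 + 2*q - 8) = (q - 5)*(q + 4)*(q^2 + q - 2) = (q - 5)*(q + 2)*(q + 4)*(q - 1)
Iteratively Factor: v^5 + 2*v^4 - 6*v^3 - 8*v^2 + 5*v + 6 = (v + 1)*(v^4 + v^3 - 7*v^2 - v + 6) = (v - 2)*(v + 1)*(v^3 + 3*v^2 - v - 3) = (v - 2)*(v + 1)*(v + 3)*(v^2 - 1) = (v - 2)*(v + 1)^2*(v + 3)*(v - 1)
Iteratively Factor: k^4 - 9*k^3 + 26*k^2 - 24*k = (k - 2)*(k^3 - 7*k^2 + 12*k) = (k - 3)*(k - 2)*(k^2 - 4*k) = (k - 4)*(k - 3)*(k - 2)*(k)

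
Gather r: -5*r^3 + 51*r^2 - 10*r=-5*r^3 + 51*r^2 - 10*r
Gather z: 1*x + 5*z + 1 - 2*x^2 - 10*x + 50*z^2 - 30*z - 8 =-2*x^2 - 9*x + 50*z^2 - 25*z - 7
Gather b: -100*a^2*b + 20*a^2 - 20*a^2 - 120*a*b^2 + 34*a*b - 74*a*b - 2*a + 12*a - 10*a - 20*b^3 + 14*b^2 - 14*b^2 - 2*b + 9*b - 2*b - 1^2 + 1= -120*a*b^2 - 20*b^3 + b*(-100*a^2 - 40*a + 5)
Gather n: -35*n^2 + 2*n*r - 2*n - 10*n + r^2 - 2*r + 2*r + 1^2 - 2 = -35*n^2 + n*(2*r - 12) + r^2 - 1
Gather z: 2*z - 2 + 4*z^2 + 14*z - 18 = 4*z^2 + 16*z - 20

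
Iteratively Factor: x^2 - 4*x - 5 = (x + 1)*(x - 5)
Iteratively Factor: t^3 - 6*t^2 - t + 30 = (t + 2)*(t^2 - 8*t + 15) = (t - 3)*(t + 2)*(t - 5)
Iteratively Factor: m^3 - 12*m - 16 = (m - 4)*(m^2 + 4*m + 4) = (m - 4)*(m + 2)*(m + 2)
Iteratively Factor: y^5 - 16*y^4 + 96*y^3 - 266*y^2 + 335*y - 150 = (y - 3)*(y^4 - 13*y^3 + 57*y^2 - 95*y + 50) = (y - 5)*(y - 3)*(y^3 - 8*y^2 + 17*y - 10) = (y - 5)*(y - 3)*(y - 2)*(y^2 - 6*y + 5) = (y - 5)*(y - 3)*(y - 2)*(y - 1)*(y - 5)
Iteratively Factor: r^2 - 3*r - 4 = (r - 4)*(r + 1)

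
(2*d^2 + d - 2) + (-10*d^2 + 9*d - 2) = -8*d^2 + 10*d - 4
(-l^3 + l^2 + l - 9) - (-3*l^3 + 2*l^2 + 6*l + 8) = 2*l^3 - l^2 - 5*l - 17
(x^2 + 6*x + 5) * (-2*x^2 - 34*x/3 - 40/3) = -2*x^4 - 70*x^3/3 - 274*x^2/3 - 410*x/3 - 200/3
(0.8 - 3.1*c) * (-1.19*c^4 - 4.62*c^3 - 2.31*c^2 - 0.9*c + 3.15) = 3.689*c^5 + 13.37*c^4 + 3.465*c^3 + 0.942*c^2 - 10.485*c + 2.52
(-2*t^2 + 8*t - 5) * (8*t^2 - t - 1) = -16*t^4 + 66*t^3 - 46*t^2 - 3*t + 5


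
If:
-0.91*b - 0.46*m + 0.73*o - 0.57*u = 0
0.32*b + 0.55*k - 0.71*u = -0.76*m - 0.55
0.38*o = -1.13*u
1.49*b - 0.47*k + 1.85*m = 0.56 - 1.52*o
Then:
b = -6.29309213264741*u - 0.0282919349968875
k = -4.01723066013142*u - 1.06087798186682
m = 6.49113992831507*u + 0.0559688279286253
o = -2.97368421052632*u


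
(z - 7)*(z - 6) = z^2 - 13*z + 42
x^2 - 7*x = x*(x - 7)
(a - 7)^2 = a^2 - 14*a + 49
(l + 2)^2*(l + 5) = l^3 + 9*l^2 + 24*l + 20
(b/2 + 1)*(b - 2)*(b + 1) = b^3/2 + b^2/2 - 2*b - 2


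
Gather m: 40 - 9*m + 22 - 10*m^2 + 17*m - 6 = -10*m^2 + 8*m + 56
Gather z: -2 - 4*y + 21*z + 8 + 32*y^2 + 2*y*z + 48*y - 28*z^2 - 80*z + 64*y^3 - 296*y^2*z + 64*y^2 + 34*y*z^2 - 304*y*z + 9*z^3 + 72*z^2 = 64*y^3 + 96*y^2 + 44*y + 9*z^3 + z^2*(34*y + 44) + z*(-296*y^2 - 302*y - 59) + 6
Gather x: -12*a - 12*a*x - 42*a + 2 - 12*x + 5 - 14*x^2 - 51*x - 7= -54*a - 14*x^2 + x*(-12*a - 63)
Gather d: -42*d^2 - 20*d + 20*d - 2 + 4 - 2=-42*d^2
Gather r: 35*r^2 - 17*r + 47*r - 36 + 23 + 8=35*r^2 + 30*r - 5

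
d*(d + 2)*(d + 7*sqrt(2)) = d^3 + 2*d^2 + 7*sqrt(2)*d^2 + 14*sqrt(2)*d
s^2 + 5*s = s*(s + 5)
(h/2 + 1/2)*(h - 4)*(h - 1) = h^3/2 - 2*h^2 - h/2 + 2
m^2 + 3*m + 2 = (m + 1)*(m + 2)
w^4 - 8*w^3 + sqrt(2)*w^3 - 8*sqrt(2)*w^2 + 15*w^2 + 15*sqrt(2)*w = w*(w - 5)*(w - 3)*(w + sqrt(2))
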